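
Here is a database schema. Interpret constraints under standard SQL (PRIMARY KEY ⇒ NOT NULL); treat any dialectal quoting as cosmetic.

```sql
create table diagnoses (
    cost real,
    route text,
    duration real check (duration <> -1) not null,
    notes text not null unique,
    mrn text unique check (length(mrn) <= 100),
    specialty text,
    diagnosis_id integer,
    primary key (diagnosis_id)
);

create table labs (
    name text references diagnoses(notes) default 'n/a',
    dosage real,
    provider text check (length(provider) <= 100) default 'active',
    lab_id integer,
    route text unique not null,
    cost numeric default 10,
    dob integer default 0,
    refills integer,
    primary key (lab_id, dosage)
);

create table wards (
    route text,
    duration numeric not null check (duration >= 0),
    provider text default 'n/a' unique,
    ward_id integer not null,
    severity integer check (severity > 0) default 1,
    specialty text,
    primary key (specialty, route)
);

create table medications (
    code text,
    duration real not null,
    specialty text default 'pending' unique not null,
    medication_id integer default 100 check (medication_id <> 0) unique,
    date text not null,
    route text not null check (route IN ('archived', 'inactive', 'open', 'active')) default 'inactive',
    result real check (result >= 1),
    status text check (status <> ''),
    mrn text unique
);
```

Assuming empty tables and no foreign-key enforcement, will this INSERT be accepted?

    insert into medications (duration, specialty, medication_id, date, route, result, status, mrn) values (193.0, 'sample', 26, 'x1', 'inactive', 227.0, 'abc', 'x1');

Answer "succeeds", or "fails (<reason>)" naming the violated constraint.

succeeds

NOT NULL columns: date is supplied; duration is supplied; route is supplied; specialty is supplied.
CHECK constraints: 26 satisfies (medication_id <> 0); 'inactive' satisfies (route IN ('archived', 'inactive', 'open', 'active')); 227.0 satisfies (result >= 1); 'abc' satisfies (status <> '').
No constraint is violated.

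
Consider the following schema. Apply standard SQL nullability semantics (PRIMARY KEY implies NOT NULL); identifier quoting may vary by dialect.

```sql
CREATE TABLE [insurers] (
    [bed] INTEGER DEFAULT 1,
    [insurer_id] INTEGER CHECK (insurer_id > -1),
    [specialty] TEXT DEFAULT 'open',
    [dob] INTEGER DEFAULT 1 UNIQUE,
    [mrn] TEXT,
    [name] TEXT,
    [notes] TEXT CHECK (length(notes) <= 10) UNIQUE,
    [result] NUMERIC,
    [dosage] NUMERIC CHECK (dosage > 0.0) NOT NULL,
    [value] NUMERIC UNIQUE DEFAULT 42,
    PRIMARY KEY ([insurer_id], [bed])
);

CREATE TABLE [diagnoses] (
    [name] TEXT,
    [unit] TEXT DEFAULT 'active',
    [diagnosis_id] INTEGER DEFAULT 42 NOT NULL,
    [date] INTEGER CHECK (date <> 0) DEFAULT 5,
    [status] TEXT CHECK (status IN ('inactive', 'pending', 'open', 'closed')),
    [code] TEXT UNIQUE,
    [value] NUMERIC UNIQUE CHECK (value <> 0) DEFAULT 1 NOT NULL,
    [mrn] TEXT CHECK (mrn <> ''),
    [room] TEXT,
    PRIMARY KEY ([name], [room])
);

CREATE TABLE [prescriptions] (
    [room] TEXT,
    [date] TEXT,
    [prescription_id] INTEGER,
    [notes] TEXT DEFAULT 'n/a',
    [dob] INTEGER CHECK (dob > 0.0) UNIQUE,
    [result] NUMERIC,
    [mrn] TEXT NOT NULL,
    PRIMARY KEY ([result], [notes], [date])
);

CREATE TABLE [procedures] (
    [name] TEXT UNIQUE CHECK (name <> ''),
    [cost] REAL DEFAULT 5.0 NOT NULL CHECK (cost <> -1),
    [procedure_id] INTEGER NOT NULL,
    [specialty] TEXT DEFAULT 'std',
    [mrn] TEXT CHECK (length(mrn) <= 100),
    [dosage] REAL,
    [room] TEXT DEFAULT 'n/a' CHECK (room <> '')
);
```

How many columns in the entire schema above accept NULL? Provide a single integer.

20

insurers: 7 nullable (specialty, dob, mrn, name, notes, result, value — PK (insurer_id, bed) and explicit NOT NULL columns excluded).
diagnoses: 5 nullable (unit, date, status, code, mrn — PK (name, room) and explicit NOT NULL columns excluded).
prescriptions: 3 nullable (room, prescription_id, dob — PK (result, notes, date) and explicit NOT NULL columns excluded).
procedures: 5 nullable (name, specialty, mrn, dosage, room — PK none and explicit NOT NULL columns excluded).
Total: 7 + 5 + 3 + 5 = 20.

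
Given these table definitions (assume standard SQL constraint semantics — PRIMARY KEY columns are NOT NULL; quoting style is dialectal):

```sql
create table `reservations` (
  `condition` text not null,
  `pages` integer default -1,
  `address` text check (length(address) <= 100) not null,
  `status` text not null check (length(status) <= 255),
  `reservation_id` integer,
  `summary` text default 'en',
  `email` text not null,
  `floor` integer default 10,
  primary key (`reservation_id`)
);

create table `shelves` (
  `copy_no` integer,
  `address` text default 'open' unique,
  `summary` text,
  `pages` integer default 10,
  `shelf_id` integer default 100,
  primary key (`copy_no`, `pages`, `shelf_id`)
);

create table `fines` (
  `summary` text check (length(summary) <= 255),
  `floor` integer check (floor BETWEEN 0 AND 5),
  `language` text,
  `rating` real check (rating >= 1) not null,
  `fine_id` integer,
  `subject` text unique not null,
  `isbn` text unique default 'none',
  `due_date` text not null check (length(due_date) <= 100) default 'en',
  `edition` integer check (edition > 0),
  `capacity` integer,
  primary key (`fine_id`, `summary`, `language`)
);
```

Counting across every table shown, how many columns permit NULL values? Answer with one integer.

9

reservations: 3 nullable (pages, summary, floor — PK (reservation_id) and explicit NOT NULL columns excluded).
shelves: 2 nullable (address, summary — PK (copy_no, pages, shelf_id) and explicit NOT NULL columns excluded).
fines: 4 nullable (floor, isbn, edition, capacity — PK (fine_id, summary, language) and explicit NOT NULL columns excluded).
Total: 3 + 2 + 4 = 9.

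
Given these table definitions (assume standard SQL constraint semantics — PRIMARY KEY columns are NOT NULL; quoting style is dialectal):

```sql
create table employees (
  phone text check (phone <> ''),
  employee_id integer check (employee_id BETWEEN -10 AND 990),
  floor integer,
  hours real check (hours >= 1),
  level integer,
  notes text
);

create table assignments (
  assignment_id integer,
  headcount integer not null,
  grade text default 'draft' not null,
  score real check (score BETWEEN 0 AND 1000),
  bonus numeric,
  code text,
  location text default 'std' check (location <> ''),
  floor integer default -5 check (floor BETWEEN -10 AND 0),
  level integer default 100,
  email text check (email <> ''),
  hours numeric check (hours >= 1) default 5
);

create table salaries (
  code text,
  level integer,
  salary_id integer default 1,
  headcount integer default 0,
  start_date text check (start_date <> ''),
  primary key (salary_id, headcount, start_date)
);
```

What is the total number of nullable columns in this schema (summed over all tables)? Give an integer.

employees: 6 nullable (phone, employee_id, floor, hours, level, notes — PK none and explicit NOT NULL columns excluded).
assignments: 9 nullable (assignment_id, score, bonus, code, location, floor, level, email, hours — PK none and explicit NOT NULL columns excluded).
salaries: 2 nullable (code, level — PK (salary_id, headcount, start_date) and explicit NOT NULL columns excluded).
Total: 6 + 9 + 2 = 17.

17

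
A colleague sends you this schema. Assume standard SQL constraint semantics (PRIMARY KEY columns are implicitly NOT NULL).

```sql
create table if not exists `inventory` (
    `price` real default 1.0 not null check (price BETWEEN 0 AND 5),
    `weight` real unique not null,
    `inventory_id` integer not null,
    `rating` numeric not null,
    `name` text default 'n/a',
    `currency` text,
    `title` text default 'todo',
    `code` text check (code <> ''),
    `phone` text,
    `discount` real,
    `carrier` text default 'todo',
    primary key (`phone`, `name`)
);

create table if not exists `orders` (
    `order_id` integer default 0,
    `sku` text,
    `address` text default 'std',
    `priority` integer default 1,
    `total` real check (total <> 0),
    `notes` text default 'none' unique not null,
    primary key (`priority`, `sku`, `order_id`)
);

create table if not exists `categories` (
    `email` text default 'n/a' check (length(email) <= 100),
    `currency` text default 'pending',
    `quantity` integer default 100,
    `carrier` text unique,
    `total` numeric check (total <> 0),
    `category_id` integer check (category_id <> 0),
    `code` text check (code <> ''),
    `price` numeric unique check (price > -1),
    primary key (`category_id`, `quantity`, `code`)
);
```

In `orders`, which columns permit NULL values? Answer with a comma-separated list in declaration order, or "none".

address, total

- order_id: part of the PRIMARY KEY, which implies NOT NULL → not nullable.
- sku: part of the PRIMARY KEY, which implies NOT NULL → not nullable.
- address: DEFAULT only fills an omitted column; an explicit NULL is still allowed → nullable.
- priority: part of the PRIMARY KEY, which implies NOT NULL → not nullable.
- total: CHECK does not forbid NULL (a CHECK constraint passes when its expression is NULL) → nullable.
- notes: declared NOT NULL → not nullable.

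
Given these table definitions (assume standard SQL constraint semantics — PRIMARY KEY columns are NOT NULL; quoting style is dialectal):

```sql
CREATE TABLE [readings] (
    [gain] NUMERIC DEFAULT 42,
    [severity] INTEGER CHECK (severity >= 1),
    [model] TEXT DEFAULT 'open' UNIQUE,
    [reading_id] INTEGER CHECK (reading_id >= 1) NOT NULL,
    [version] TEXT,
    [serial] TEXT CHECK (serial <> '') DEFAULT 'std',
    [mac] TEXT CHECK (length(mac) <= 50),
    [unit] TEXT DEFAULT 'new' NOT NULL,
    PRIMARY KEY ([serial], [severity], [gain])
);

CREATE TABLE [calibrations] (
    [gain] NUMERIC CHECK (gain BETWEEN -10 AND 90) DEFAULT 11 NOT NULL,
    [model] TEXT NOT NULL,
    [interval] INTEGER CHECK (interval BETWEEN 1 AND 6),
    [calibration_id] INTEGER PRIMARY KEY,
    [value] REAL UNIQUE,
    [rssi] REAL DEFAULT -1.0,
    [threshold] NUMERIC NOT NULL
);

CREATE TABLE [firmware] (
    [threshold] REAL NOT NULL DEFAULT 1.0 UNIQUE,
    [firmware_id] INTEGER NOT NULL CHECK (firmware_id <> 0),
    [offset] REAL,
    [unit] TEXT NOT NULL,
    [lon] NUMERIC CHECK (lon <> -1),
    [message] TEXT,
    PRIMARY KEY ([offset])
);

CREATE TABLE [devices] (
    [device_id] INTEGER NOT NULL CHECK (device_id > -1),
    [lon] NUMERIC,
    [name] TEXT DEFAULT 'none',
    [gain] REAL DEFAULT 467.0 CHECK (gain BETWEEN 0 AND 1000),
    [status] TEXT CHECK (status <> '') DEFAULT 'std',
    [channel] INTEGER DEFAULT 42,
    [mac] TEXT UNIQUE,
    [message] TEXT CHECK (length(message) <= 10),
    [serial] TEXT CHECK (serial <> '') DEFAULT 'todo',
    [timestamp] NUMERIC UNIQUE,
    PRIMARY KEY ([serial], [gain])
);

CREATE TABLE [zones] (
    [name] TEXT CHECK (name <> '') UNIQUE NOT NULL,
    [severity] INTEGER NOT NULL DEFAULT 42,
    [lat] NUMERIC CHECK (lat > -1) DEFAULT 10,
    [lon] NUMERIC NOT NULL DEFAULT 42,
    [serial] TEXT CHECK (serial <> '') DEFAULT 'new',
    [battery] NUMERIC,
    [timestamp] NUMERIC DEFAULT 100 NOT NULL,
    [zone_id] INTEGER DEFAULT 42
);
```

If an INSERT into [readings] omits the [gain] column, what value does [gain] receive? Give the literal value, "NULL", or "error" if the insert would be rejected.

42

gain has an explicit DEFAULT 42.
When the column is omitted from an INSERT, that default is used.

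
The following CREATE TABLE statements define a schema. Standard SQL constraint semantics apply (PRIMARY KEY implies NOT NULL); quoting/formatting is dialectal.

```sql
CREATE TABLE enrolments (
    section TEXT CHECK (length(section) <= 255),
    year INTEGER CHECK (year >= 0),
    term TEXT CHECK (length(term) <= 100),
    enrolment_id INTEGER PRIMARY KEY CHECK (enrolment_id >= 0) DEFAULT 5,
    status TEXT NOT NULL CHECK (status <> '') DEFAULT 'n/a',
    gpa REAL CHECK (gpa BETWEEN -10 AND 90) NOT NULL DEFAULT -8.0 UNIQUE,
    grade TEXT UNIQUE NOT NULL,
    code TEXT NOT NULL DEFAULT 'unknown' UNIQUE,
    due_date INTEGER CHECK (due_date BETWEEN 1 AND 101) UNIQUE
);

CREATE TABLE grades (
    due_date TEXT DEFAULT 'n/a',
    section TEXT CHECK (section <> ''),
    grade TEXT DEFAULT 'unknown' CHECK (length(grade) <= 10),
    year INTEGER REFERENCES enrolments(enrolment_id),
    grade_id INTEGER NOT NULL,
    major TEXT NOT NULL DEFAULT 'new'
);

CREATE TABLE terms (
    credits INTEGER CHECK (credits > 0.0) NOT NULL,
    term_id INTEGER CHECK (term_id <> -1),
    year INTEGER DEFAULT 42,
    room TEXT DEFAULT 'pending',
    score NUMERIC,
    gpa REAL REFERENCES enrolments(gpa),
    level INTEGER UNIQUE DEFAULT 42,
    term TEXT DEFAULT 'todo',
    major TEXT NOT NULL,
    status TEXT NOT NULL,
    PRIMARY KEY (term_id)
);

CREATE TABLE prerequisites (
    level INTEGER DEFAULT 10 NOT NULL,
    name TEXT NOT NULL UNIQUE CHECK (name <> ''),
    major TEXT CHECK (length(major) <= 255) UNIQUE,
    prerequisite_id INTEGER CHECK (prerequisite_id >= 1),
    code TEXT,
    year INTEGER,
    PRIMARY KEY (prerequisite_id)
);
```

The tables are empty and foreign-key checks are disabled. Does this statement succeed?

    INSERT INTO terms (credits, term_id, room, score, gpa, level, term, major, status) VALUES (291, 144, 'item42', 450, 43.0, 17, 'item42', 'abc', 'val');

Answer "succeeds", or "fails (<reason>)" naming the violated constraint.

NOT NULL columns: credits is supplied; major is supplied; status is supplied; term_id is supplied.
CHECK constraints: 291 satisfies (credits > 0.0); 144 satisfies (term_id <> -1).
No constraint is violated.

succeeds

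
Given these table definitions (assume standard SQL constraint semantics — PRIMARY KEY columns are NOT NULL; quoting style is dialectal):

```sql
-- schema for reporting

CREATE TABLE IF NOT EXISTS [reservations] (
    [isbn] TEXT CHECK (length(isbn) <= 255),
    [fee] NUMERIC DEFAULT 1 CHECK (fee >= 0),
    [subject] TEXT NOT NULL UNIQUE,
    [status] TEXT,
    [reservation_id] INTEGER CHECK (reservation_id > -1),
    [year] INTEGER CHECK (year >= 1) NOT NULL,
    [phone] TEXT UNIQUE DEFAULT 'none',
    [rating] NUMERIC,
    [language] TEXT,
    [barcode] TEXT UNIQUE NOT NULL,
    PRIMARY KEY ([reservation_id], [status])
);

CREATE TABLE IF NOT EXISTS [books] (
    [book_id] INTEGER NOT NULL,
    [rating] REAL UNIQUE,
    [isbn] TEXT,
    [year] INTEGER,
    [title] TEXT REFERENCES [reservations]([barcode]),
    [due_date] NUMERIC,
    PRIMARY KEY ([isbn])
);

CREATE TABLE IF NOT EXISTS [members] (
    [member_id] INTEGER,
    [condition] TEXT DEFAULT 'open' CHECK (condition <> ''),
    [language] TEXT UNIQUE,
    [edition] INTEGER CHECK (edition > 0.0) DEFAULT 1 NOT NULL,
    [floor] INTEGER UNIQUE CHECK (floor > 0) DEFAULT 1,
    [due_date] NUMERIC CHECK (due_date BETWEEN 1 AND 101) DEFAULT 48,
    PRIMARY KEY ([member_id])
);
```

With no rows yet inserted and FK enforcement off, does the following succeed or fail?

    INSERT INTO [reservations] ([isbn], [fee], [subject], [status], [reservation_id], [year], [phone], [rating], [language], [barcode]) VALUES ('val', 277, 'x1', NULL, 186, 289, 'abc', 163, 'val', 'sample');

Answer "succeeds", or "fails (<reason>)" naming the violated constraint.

status is explicitly set to NULL, but status is part of the PRIMARY KEY (implied NOT NULL).

fails (NOT NULL on status)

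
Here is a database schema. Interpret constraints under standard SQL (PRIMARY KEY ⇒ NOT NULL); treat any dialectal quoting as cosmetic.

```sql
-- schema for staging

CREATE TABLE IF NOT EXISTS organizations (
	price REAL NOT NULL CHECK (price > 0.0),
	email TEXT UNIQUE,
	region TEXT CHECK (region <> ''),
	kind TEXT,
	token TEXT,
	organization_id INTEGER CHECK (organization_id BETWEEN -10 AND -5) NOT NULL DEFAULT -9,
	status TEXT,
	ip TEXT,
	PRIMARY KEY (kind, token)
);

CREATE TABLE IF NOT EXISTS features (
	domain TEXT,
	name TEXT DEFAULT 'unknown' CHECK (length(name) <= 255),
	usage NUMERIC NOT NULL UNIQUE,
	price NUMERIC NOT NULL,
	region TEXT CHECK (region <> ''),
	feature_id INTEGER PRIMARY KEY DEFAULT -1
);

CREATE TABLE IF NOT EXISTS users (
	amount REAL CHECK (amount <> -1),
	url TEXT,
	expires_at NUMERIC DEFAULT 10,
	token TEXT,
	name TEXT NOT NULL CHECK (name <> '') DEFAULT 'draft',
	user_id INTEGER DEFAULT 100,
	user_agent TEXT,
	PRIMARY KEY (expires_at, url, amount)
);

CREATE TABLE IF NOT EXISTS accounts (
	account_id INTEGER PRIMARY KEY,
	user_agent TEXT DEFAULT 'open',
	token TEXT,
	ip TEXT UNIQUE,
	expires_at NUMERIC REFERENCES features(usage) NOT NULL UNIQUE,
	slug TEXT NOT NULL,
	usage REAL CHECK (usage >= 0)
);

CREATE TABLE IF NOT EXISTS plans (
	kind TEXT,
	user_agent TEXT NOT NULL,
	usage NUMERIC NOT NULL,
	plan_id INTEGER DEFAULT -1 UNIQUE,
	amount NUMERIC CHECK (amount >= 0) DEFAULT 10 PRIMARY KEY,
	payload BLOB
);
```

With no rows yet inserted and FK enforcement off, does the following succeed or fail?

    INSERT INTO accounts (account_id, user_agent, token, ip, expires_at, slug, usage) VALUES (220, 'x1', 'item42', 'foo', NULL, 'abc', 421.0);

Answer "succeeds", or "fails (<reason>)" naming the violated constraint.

expires_at is explicitly set to NULL, but expires_at is declared NOT NULL.

fails (NOT NULL on expires_at)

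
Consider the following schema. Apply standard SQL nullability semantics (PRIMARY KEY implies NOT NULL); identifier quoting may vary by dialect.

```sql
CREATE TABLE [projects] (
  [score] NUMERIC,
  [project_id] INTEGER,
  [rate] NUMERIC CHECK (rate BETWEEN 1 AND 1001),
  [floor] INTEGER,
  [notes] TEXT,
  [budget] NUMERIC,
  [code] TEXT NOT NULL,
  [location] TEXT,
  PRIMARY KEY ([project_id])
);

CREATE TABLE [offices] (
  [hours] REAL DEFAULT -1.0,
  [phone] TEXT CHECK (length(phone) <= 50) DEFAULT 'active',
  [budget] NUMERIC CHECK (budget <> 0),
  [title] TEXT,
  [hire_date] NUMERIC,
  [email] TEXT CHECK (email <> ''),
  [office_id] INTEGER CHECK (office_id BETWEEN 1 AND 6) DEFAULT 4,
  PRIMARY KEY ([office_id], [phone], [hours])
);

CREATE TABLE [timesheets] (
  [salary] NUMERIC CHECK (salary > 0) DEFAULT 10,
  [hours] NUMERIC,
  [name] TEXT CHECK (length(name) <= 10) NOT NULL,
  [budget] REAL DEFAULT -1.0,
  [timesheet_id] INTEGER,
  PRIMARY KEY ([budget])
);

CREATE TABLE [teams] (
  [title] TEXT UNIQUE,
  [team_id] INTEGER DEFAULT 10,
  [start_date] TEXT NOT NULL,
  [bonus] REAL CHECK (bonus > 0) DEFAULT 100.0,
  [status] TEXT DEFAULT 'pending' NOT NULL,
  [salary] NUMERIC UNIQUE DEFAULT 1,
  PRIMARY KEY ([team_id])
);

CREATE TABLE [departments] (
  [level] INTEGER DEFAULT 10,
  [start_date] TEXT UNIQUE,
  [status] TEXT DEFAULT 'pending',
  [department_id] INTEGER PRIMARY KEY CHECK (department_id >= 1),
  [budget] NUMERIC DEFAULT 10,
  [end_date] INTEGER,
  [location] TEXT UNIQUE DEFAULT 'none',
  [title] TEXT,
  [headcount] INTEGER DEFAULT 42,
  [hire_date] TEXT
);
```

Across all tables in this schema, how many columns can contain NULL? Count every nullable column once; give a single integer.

projects: 6 nullable (score, rate, floor, notes, budget, location — PK (project_id) and explicit NOT NULL columns excluded).
offices: 4 nullable (budget, title, hire_date, email — PK (office_id, phone, hours) and explicit NOT NULL columns excluded).
timesheets: 3 nullable (salary, hours, timesheet_id — PK (budget) and explicit NOT NULL columns excluded).
teams: 3 nullable (title, bonus, salary — PK (team_id) and explicit NOT NULL columns excluded).
departments: 9 nullable (level, start_date, status, budget, end_date, location, title, headcount, hire_date — PK (department_id) and explicit NOT NULL columns excluded).
Total: 6 + 4 + 3 + 3 + 9 = 25.

25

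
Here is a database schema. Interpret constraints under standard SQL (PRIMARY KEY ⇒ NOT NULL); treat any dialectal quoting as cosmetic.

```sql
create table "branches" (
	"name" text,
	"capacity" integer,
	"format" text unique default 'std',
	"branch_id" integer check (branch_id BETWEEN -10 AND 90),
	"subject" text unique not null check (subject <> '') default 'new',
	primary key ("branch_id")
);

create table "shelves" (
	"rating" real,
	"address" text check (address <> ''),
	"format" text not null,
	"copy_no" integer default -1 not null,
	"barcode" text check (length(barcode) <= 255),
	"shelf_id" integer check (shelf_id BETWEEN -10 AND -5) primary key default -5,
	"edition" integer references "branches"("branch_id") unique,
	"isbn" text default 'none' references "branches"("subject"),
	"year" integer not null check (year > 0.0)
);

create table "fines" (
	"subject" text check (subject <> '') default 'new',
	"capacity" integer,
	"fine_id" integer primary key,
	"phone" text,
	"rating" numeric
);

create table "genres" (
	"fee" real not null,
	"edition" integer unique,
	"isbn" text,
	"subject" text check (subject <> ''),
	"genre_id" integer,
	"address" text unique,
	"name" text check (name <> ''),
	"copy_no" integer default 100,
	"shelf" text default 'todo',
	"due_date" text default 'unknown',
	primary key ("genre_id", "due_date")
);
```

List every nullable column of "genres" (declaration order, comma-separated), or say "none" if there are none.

edition, isbn, subject, address, name, copy_no, shelf

- fee: declared NOT NULL → not nullable.
- edition: UNIQUE does not imply NOT NULL → nullable.
- isbn: no NOT NULL constraint applies → nullable.
- subject: CHECK does not forbid NULL (a CHECK constraint passes when its expression is NULL) → nullable.
- genre_id: part of the PRIMARY KEY, which implies NOT NULL → not nullable.
- address: UNIQUE does not imply NOT NULL → nullable.
- name: CHECK does not forbid NULL (a CHECK constraint passes when its expression is NULL) → nullable.
- copy_no: DEFAULT only fills an omitted column; an explicit NULL is still allowed → nullable.
- shelf: DEFAULT only fills an omitted column; an explicit NULL is still allowed → nullable.
- due_date: part of the PRIMARY KEY, which implies NOT NULL → not nullable.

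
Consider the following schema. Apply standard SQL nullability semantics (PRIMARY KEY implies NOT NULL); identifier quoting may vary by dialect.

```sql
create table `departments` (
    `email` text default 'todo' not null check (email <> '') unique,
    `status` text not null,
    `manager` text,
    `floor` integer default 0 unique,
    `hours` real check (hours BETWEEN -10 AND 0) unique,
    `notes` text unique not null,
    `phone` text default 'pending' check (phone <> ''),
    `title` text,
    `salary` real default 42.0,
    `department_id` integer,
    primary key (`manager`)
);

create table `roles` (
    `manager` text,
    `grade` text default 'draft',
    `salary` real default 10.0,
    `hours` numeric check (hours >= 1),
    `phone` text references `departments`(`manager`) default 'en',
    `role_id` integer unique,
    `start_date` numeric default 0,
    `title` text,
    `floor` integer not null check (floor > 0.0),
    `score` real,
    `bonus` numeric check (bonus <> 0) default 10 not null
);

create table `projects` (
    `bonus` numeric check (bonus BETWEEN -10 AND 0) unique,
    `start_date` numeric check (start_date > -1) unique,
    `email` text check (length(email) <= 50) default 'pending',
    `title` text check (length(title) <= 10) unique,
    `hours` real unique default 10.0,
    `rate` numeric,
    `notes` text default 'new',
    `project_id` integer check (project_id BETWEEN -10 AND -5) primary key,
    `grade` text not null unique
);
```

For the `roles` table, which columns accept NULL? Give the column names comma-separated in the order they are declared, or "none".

manager, grade, salary, hours, phone, role_id, start_date, title, score

- manager: no NOT NULL constraint applies → nullable.
- grade: DEFAULT only fills an omitted column; an explicit NULL is still allowed → nullable.
- salary: DEFAULT only fills an omitted column; an explicit NULL is still allowed → nullable.
- hours: CHECK does not forbid NULL (a CHECK constraint passes when its expression is NULL) → nullable.
- phone: a foreign key column may be NULL unless separately constrained → nullable.
- role_id: UNIQUE does not imply NOT NULL → nullable.
- start_date: DEFAULT only fills an omitted column; an explicit NULL is still allowed → nullable.
- title: no NOT NULL constraint applies → nullable.
- floor: declared NOT NULL → not nullable.
- score: no NOT NULL constraint applies → nullable.
- bonus: declared NOT NULL → not nullable.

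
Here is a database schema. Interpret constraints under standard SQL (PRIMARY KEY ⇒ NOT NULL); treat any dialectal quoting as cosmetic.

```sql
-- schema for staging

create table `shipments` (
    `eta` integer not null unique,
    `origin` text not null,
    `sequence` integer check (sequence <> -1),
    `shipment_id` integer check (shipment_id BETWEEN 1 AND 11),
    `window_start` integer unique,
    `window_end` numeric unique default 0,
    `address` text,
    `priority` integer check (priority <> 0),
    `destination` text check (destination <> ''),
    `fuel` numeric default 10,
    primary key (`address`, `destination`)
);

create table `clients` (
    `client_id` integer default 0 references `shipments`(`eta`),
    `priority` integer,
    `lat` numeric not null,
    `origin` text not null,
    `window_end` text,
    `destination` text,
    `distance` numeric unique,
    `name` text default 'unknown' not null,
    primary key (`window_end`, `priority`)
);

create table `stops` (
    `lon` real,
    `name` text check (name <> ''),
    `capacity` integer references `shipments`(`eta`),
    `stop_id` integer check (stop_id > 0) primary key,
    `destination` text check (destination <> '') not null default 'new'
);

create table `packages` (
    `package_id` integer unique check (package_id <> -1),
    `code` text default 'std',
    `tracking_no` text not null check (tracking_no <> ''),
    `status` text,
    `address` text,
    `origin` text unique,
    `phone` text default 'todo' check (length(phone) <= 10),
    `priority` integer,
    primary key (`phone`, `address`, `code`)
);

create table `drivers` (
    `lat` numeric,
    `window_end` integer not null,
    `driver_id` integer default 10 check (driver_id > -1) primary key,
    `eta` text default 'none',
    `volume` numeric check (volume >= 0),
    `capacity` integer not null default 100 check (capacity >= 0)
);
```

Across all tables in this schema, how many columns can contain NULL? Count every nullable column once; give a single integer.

shipments: 6 nullable (sequence, shipment_id, window_start, window_end, priority, fuel — PK (address, destination) and explicit NOT NULL columns excluded).
clients: 3 nullable (client_id, destination, distance — PK (window_end, priority) and explicit NOT NULL columns excluded).
stops: 3 nullable (lon, name, capacity — PK (stop_id) and explicit NOT NULL columns excluded).
packages: 4 nullable (package_id, status, origin, priority — PK (phone, address, code) and explicit NOT NULL columns excluded).
drivers: 3 nullable (lat, eta, volume — PK (driver_id) and explicit NOT NULL columns excluded).
Total: 6 + 3 + 3 + 4 + 3 = 19.

19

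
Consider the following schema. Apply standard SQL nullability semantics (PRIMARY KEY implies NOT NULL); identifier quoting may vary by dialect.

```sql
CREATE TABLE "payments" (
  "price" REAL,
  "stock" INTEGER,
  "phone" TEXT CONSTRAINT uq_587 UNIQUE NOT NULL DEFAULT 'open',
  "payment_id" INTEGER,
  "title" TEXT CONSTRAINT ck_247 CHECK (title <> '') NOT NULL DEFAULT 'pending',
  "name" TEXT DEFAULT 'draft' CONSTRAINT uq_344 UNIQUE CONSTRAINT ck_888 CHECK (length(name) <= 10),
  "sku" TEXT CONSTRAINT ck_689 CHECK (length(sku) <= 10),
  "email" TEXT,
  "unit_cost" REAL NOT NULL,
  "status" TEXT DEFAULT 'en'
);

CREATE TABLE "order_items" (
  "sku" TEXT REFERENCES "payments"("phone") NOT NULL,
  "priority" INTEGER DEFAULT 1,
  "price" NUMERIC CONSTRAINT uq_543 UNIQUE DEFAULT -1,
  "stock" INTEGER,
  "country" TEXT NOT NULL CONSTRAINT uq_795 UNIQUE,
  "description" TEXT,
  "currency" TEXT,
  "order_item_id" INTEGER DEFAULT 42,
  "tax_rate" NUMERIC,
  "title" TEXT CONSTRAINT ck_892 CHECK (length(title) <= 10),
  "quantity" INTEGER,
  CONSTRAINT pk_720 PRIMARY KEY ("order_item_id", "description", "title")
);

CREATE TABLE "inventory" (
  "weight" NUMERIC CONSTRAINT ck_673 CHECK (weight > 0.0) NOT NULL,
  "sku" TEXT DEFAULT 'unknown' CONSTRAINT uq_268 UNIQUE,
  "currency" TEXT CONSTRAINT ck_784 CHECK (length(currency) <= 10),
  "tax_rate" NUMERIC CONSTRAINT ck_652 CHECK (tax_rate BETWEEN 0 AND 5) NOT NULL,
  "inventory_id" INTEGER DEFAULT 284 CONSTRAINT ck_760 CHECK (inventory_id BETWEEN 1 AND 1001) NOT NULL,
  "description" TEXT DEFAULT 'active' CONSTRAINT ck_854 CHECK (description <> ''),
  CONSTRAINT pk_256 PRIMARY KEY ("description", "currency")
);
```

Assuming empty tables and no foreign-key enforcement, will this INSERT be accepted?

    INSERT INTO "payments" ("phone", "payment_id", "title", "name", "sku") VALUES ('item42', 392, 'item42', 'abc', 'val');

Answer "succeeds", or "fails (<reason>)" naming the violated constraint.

unit_cost is omitted from the column list and has no DEFAULT, so it would receive NULL.
But unit_cost is declared NOT NULL.

fails (NOT NULL on unit_cost)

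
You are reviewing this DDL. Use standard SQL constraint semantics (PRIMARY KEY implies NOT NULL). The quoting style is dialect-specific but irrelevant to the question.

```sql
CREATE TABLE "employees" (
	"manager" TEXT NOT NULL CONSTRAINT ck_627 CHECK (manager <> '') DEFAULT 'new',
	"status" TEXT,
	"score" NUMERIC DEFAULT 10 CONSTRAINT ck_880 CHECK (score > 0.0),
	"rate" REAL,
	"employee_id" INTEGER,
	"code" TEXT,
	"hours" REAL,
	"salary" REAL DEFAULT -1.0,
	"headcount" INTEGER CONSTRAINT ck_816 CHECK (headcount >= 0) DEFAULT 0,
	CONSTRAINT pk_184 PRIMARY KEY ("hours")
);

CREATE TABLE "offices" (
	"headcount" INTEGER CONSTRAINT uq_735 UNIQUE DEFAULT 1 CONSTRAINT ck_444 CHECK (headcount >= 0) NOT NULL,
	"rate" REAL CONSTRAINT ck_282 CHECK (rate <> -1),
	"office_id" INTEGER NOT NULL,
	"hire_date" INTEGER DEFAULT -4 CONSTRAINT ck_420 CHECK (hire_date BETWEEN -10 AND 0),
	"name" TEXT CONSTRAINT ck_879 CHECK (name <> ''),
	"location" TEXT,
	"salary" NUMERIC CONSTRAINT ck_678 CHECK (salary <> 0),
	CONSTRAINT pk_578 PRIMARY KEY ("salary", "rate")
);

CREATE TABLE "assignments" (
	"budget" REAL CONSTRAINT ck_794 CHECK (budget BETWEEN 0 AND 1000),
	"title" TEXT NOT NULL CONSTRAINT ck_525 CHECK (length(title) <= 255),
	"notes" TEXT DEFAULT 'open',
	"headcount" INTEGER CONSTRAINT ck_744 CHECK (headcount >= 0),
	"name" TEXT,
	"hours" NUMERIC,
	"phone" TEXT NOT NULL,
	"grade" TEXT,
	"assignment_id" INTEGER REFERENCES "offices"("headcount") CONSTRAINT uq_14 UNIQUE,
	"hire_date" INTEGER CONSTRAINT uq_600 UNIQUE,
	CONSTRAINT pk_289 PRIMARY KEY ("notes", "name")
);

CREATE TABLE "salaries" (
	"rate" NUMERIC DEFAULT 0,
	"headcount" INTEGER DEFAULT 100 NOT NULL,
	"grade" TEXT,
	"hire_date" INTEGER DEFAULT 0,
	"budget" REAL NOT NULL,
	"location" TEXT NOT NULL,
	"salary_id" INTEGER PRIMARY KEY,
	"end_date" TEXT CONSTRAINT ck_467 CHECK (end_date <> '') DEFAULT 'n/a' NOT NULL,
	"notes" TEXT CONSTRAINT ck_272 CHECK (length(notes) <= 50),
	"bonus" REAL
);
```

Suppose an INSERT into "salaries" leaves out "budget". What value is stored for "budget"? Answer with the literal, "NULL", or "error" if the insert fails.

budget has no DEFAULT clause.
Omitting it would insert NULL, but it is declared NOT NULL, so the INSERT fails.

error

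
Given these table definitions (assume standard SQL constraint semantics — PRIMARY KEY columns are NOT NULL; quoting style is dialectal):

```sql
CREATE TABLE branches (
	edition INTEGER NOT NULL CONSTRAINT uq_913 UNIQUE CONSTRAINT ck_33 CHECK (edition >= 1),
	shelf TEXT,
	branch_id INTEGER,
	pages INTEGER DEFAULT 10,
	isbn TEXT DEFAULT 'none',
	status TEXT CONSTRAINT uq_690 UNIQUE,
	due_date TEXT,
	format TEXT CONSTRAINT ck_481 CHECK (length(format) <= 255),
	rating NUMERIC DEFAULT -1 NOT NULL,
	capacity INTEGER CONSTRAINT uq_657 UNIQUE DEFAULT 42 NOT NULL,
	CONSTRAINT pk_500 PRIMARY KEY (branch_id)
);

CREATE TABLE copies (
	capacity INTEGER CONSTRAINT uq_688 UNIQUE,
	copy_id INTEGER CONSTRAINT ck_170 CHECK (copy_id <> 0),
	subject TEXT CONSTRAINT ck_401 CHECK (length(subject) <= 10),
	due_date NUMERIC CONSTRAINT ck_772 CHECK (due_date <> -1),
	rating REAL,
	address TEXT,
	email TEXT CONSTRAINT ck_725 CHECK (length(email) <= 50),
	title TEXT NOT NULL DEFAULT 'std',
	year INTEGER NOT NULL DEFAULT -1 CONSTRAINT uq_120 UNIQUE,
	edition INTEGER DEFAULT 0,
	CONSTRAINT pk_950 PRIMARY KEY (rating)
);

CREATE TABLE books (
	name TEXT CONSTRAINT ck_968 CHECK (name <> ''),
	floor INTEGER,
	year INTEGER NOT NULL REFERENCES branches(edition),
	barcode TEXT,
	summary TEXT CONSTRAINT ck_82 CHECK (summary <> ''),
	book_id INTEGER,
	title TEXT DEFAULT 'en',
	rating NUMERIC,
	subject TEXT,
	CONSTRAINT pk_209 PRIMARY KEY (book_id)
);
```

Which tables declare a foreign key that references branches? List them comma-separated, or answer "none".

- books.year references branches(edition).

books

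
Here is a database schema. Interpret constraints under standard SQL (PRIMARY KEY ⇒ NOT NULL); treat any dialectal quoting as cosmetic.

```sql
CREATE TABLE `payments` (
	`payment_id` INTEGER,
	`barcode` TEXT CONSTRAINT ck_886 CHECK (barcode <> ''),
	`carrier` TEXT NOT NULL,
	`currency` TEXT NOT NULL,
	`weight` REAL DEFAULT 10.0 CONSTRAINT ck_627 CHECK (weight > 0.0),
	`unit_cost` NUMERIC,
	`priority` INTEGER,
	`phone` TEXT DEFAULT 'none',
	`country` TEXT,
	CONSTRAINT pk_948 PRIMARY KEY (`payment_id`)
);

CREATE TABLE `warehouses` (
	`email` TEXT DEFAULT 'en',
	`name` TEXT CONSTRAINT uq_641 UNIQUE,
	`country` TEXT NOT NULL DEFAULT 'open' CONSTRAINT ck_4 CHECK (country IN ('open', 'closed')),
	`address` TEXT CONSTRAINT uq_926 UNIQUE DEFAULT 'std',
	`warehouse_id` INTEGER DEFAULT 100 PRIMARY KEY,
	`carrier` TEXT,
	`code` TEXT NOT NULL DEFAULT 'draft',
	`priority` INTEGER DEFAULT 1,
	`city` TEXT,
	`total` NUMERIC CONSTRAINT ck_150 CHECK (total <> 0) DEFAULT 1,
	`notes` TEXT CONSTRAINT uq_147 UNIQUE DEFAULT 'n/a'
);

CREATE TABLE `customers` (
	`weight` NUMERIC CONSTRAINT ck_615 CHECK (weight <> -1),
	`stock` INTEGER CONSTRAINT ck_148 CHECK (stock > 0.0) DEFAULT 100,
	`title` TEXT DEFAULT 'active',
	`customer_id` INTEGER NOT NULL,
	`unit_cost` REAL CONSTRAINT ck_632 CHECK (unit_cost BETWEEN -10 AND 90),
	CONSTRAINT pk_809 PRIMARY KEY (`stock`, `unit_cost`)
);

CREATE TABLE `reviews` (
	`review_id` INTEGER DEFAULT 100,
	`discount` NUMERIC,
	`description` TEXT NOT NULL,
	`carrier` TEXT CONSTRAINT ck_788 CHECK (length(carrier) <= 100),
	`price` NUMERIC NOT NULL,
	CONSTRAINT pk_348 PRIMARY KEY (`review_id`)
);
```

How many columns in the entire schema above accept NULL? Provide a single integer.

18

payments: 6 nullable (barcode, weight, unit_cost, priority, phone, country — PK (payment_id) and explicit NOT NULL columns excluded).
warehouses: 8 nullable (email, name, address, carrier, priority, city, total, notes — PK (warehouse_id) and explicit NOT NULL columns excluded).
customers: 2 nullable (weight, title — PK (stock, unit_cost) and explicit NOT NULL columns excluded).
reviews: 2 nullable (discount, carrier — PK (review_id) and explicit NOT NULL columns excluded).
Total: 6 + 8 + 2 + 2 = 18.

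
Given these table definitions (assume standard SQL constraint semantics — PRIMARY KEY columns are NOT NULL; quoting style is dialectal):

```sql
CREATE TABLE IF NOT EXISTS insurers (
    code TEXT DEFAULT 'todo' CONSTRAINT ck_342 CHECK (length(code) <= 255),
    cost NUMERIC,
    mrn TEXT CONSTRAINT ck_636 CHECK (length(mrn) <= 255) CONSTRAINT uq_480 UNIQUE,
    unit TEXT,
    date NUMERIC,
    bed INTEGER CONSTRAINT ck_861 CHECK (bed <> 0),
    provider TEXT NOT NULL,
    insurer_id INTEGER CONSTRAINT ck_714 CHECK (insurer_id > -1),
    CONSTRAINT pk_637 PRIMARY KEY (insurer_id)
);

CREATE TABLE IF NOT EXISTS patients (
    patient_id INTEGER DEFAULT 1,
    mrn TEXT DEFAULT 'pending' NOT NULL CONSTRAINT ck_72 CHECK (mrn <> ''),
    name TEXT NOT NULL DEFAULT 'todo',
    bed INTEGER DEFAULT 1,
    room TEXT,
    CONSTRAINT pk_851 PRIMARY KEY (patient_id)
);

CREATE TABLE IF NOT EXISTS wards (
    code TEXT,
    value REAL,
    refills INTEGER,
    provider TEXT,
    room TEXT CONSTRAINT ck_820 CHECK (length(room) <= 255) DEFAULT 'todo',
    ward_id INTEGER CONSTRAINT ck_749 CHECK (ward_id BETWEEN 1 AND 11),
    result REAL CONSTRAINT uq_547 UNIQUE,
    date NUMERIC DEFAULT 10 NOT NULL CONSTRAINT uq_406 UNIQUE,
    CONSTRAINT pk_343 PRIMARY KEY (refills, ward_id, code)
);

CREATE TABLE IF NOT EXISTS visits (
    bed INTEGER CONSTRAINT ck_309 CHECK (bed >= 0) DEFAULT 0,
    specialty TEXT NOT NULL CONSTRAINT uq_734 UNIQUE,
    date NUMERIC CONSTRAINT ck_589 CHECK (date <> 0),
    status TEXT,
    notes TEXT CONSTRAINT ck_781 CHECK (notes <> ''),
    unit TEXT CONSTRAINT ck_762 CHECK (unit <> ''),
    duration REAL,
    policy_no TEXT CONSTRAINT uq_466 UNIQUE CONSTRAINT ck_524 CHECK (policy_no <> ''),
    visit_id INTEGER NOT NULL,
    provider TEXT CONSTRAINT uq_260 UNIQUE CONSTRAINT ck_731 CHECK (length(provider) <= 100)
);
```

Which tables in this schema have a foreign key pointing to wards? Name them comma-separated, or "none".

none

No REFERENCES clause anywhere in the schema names wards.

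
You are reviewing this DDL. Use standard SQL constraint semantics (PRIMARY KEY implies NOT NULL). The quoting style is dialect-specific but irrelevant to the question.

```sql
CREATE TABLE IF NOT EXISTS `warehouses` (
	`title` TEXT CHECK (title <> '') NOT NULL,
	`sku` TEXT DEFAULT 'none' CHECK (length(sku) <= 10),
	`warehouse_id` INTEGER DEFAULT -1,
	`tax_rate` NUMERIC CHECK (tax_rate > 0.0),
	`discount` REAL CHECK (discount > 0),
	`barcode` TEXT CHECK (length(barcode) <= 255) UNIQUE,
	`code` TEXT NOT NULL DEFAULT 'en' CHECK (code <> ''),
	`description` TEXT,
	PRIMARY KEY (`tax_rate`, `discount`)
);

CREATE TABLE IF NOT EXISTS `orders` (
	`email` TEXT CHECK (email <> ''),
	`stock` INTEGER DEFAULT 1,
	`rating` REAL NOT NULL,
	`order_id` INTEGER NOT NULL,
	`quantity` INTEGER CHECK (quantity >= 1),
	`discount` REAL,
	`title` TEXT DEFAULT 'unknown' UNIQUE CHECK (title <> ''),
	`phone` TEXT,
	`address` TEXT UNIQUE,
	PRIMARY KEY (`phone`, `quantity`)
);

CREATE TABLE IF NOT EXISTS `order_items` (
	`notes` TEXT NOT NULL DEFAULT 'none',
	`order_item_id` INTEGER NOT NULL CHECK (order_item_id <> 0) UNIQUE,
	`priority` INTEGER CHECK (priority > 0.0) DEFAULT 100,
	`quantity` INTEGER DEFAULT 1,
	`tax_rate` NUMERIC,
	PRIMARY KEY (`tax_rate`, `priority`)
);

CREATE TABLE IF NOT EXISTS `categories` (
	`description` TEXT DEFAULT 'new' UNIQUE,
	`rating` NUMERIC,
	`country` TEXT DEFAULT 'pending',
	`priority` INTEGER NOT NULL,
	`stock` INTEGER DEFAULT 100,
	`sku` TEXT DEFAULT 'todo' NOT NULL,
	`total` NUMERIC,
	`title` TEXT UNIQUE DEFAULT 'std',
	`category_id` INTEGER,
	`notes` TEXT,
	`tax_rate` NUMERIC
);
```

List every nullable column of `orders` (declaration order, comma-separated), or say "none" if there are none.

- email: CHECK does not forbid NULL (a CHECK constraint passes when its expression is NULL) → nullable.
- stock: DEFAULT only fills an omitted column; an explicit NULL is still allowed → nullable.
- rating: declared NOT NULL → not nullable.
- order_id: declared NOT NULL → not nullable.
- quantity: part of the PRIMARY KEY, which implies NOT NULL → not nullable.
- discount: no NOT NULL constraint applies → nullable.
- title: CHECK does not forbid NULL (a CHECK constraint passes when its expression is NULL) → nullable.
- phone: part of the PRIMARY KEY, which implies NOT NULL → not nullable.
- address: UNIQUE does not imply NOT NULL → nullable.

email, stock, discount, title, address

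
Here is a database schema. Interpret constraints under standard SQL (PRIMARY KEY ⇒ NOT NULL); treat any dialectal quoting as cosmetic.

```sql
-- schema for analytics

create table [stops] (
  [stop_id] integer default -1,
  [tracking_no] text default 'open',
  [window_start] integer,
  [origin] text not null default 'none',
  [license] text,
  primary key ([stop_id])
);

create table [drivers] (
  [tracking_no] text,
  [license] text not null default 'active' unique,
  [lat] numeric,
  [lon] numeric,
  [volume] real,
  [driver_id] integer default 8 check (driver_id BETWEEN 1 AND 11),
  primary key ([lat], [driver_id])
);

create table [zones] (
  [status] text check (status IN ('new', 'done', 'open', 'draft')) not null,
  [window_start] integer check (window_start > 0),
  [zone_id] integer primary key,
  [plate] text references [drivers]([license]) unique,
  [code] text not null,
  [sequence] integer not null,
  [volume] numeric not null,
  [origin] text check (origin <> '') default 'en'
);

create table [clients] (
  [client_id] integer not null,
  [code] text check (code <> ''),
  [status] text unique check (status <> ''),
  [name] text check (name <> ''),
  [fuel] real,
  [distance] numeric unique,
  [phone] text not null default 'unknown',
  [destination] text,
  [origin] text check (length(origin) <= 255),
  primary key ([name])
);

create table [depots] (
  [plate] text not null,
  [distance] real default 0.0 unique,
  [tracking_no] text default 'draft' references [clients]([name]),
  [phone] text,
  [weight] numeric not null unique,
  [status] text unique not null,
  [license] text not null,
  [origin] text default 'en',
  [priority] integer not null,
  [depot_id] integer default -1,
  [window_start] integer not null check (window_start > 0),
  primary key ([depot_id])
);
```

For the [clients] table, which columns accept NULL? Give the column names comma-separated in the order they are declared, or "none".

- client_id: declared NOT NULL → not nullable.
- code: CHECK does not forbid NULL (a CHECK constraint passes when its expression is NULL) → nullable.
- status: CHECK does not forbid NULL (a CHECK constraint passes when its expression is NULL) → nullable.
- name: part of the PRIMARY KEY, which implies NOT NULL → not nullable.
- fuel: no NOT NULL constraint applies → nullable.
- distance: UNIQUE does not imply NOT NULL → nullable.
- phone: declared NOT NULL → not nullable.
- destination: no NOT NULL constraint applies → nullable.
- origin: CHECK does not forbid NULL (a CHECK constraint passes when its expression is NULL) → nullable.

code, status, fuel, distance, destination, origin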